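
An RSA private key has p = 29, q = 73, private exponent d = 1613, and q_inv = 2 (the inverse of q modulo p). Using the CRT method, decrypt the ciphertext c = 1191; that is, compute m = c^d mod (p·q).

d_p = d mod (p−1) = 1613 mod 28 = 17; d_q = d mod (q−1) = 29.
m₁ = c^(d_p) mod p: c ≡ 2 (mod 29), and 2^17 mod 29 = 21.
m₂ = c^(d_q) mod q: c ≡ 23 (mod 73), and 23^29 mod 73 = 48.
h = q_inv·(m₁ − m₂) mod p = 2·(21 − 48) mod 29 = 4.
m = m₂ + h·q = 48 + 4·73 = 340.

340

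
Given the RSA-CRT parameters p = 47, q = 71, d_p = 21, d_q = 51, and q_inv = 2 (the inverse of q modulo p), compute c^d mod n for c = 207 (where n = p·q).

m₁ = c^(d_p) mod p: c ≡ 19 (mod 47), and 19^21 mod 47 = 22.
m₂ = c^(d_q) mod q: c ≡ 65 (mod 71), and 65^51 mod 71 = 33.
h = q_inv·(m₁ − m₂) mod p = 2·(22 − 33) mod 47 = 25.
m = m₂ + h·q = 33 + 25·71 = 1808.

1808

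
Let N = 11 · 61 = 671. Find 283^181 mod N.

Mod 11: 283 ≡ 8; by Fermat, exponent reduces to 181 mod 10 = 1; 8^1 ≡ 8 (mod 11).
Mod 61: 283 ≡ 39; by Fermat, exponent reduces to 181 mod 60 = 1; 39^1 ≡ 39 (mod 61).
Combine by CRT: x ≡ 8 (mod 11), x ≡ 39 (mod 61) ⇒ x ≡ 283 (mod 671).

283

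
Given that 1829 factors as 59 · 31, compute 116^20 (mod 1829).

559

Mod 59: 116 ≡ 57; 57^20 ≡ 28 (mod 59).
Mod 31: 116 ≡ 23; 23^20 ≡ 1 (mod 31).
Combine by CRT: x ≡ 28 (mod 59), x ≡ 1 (mod 31) ⇒ x ≡ 559 (mod 1829).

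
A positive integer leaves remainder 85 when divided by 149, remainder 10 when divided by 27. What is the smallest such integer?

Combine the congruences pairwise.
From n ≡ 85 (mod 149) write n = 85 + 149t. Substituting into n ≡ 10 (mod 27) gives 149t ≡ 6 (mod 27), and since 14⁻¹ ≡ 2 (mod 27), t ≡ 12. Hence n ≡ 85 + 149·12 = 1873 (mod 4023).

1873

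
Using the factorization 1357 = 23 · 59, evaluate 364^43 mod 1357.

Mod 23: 364 ≡ 19; by Fermat, exponent reduces to 43 mod 22 = 21; 19^21 ≡ 17 (mod 23).
Mod 59: 364 ≡ 10; 10^43 ≡ 42 (mod 59).
Combine by CRT: x ≡ 17 (mod 23), x ≡ 42 (mod 59) ⇒ x ≡ 868 (mod 1357).

868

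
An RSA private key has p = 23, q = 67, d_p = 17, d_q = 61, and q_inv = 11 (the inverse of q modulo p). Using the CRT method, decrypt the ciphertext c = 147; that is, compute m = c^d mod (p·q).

m₁ = c^(d_p) mod p: c ≡ 9 (mod 23), and 9^17 mod 23 = 3.
m₂ = c^(d_q) mod q: c ≡ 13 (mod 67), and 13^61 mod 67 = 51.
h = q_inv·(m₁ − m₂) mod p = 11·(3 − 51) mod 23 = 1.
m = m₂ + h·q = 51 + 1·67 = 118.

118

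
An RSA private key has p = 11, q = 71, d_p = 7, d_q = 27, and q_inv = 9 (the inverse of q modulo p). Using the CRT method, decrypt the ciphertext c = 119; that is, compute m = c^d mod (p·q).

m₁ = c^(d_p) mod p: c ≡ 9 (mod 11), and 9^7 mod 11 = 4.
m₂ = c^(d_q) mod q: c ≡ 48 (mod 71), and 48^27 mod 71 = 37.
h = q_inv·(m₁ − m₂) mod p = 9·(4 − 37) mod 11 = 0.
m = m₂ + h·q = 37 + 0·71 = 37.

37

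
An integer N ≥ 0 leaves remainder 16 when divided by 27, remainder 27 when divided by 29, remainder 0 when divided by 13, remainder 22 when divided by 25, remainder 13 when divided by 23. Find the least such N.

Combine the congruences pairwise.
From N ≡ 16 (mod 27) write N = 16 + 27t. Substituting into N ≡ 27 (mod 29) gives 27t ≡ 11 (mod 29), and since 27⁻¹ ≡ 14 (mod 29), t ≡ 9. Hence N ≡ 16 + 27·9 = 259 (mod 783).
From N ≡ 259 (mod 783) write N = 259 + 783t. Substituting into N ≡ 0 (mod 13) gives 783t ≡ 1 (mod 13), and since 3⁻¹ ≡ 9 (mod 13), t ≡ 9. Hence N ≡ 259 + 783·9 = 7306 (mod 10179).
From N ≡ 7306 (mod 10179) write N = 7306 + 10179t. Substituting into N ≡ 22 (mod 25) gives 10179t ≡ 16 (mod 25), and since 4⁻¹ ≡ 19 (mod 25), t ≡ 4. Hence N ≡ 7306 + 10179·4 = 48022 (mod 254475).
From N ≡ 48022 (mod 254475) write N = 48022 + 254475t. Substituting into N ≡ 13 (mod 23) gives 254475t ≡ 15 (mod 23), and since 3⁻¹ ≡ 8 (mod 23), t ≡ 5. Hence N ≡ 48022 + 254475·5 = 1320397 (mod 5852925).

1320397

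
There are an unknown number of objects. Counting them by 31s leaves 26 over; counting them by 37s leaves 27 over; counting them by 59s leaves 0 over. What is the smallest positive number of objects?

11682

The moduli are pairwise coprime; M = 31·37·59 = 67673.
M/31 = 2183; 2183 ≡ 13 (mod 31); 13·12 ≡ 1, so inverse 12.
M/37 = 1829; 1829 ≡ 16 (mod 37); 16·7 ≡ 1, so inverse 7.
M/59 = 1147; 1147 ≡ 26 (mod 59); 26·25 ≡ 1, so inverse 25.
N ≡ 26·2183·12 + 27·1829·7 + 0·1147·25 = 1026777.
1026777 mod 67673 = 11682.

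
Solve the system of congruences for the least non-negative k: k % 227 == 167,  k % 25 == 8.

Combine the congruences pairwise.
From k ≡ 167 (mod 227) write k = 167 + 227t. Substituting into k ≡ 8 (mod 25) gives 227t ≡ 16 (mod 25), and since 2⁻¹ ≡ 13 (mod 25), t ≡ 8. Hence k ≡ 167 + 227·8 = 1983 (mod 5675).

1983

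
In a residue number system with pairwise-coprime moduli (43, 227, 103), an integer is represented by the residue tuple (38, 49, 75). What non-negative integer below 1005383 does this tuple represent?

599329

The moduli are pairwise coprime; N = 43·227·103 = 1005383.
N/43 = 23381; 23381 ≡ 32 (mod 43); 32·39 ≡ 1, so inverse 39.
N/227 = 4429; 4429 ≡ 116 (mod 227); 116·182 ≡ 1, so inverse 182.
N/103 = 9761; 9761 ≡ 79 (mod 103); 79·30 ≡ 1, so inverse 30.
x ≡ 38·23381·39 + 49·4429·182 + 75·9761·30 = 96110714.
96110714 mod 1005383 = 599329.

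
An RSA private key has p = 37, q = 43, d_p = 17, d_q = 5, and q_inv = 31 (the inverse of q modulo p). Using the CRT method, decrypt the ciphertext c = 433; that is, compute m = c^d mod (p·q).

m₁ = c^(d_p) mod p: c ≡ 26 (mod 37), and 26^17 mod 37 = 10.
m₂ = c^(d_q) mod q: c ≡ 3 (mod 43), and 3^5 mod 43 = 28.
h = q_inv·(m₁ − m₂) mod p = 31·(10 − 28) mod 37 = 34.
m = m₂ + h·q = 28 + 34·43 = 1490.

1490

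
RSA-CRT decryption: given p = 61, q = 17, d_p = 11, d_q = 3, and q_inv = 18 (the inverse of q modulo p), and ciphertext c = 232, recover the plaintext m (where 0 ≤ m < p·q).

107

m₁ = c^(d_p) mod p: c ≡ 49 (mod 61), and 49^11 mod 61 = 46.
m₂ = c^(d_q) mod q: c ≡ 11 (mod 17), and 11^3 mod 17 = 5.
h = q_inv·(m₁ − m₂) mod p = 18·(46 − 5) mod 61 = 6.
m = m₂ + h·q = 5 + 6·17 = 107.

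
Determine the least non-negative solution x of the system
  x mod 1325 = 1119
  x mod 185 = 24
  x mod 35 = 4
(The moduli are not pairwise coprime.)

222394

gcd(1325, 185) = 5 and 5 | (24 − 1119), so the pair is consistent; merging gives x ≡ 26294 (mod 49025), where 49025 = lcm(1325, 185).
gcd(49025, 35) = 5 and 5 | (4 − 26294), so the pair is consistent; merging gives x ≡ 222394 (mod 343175), where 343175 = lcm(49025, 35).
The solution is unique modulo lcm(1325, 185, 35) = 343175.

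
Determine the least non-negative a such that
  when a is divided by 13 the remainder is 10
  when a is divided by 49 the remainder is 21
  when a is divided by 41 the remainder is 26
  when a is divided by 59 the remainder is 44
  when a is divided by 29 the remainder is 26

From a ≡ 10 (mod 13) write a = 10 + 13t. Substituting into a ≡ 21 (mod 49) gives 13t ≡ 11 (mod 49), and since 13⁻¹ ≡ 34 (mod 49), t ≡ 31. Hence a ≡ 10 + 13·31 = 413 (mod 637).
From a ≡ 413 (mod 637) write a = 413 + 637t. Substituting into a ≡ 26 (mod 41) gives 637t ≡ 23 (mod 41), and since 22⁻¹ ≡ 28 (mod 41), t ≡ 29. Hence a ≡ 413 + 637·29 = 18886 (mod 26117).
From a ≡ 18886 (mod 26117) write a = 18886 + 26117t. Substituting into a ≡ 44 (mod 59) gives 26117t ≡ 38 (mod 59), and since 39⁻¹ ≡ 56 (mod 59), t ≡ 4. Hence a ≡ 18886 + 26117·4 = 123354 (mod 1540903).
From a ≡ 123354 (mod 1540903) write a = 123354 + 1540903t. Substituting into a ≡ 26 (mod 29) gives 1540903t ≡ 9 (mod 29), and since 17⁻¹ ≡ 12 (mod 29), t ≡ 21. Hence a ≡ 123354 + 1540903·21 = 32482317 (mod 44686187).

32482317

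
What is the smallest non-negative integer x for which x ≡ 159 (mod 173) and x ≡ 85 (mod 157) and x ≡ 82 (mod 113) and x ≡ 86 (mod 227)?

316455565

The moduli are pairwise coprime; N = 173·157·113·227 = 696706811.
N/173 = 4027207; 4027207 ≡ 113 (mod 173); 113·49 ≡ 1, so inverse 49.
N/157 = 4437623; 4437623 ≡ 18 (mod 157); 18·96 ≡ 1, so inverse 96.
N/113 = 6165547; 6165547 ≡ 41 (mod 113); 41·102 ≡ 1, so inverse 102.
N/227 = 3069193; 3069193 ≡ 153 (mod 227); 153·46 ≡ 1, so inverse 46.
x ≡ 159·4027207·49 + 85·4437623·96 + 82·6165547·102 + 86·3069193·46 = 131297336033.
131297336033 mod 696706811 = 316455565.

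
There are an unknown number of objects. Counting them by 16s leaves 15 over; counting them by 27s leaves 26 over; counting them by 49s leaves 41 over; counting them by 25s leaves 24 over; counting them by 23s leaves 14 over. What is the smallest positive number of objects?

The moduli are pairwise coprime; M = 16·27·49·25·23 = 12171600.
M/16 = 760725; 760725 ≡ 5 (mod 16); 5·13 ≡ 1, so inverse 13.
M/27 = 450800; 450800 ≡ 8 (mod 27); 8·17 ≡ 1, so inverse 17.
M/49 = 248400; 248400 ≡ 19 (mod 49); 19·31 ≡ 1, so inverse 31.
M/25 = 486864; 486864 ≡ 14 (mod 25); 14·9 ≡ 1, so inverse 9.
M/23 = 529200; 529200 ≡ 16 (mod 23); 16·13 ≡ 1, so inverse 13.
N ≡ 15·760725·13 + 26·450800·17 + 41·248400·31 + 24·486864·9 + 14·529200·13 = 864788399.
864788399 mod 12171600 = 604799.

604799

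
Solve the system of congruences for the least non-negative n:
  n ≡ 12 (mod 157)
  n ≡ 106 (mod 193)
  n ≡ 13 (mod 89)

1129156

The moduli are pairwise coprime; M = 157·193·89 = 2696789.
M/157 = 17177; 17177 ≡ 64 (mod 157); 64·27 ≡ 1, so inverse 27.
M/193 = 13973; 13973 ≡ 77 (mod 193); 77·188 ≡ 1, so inverse 188.
M/89 = 30301; 30301 ≡ 41 (mod 89); 41·76 ≡ 1, so inverse 76.
n ≡ 12·17177·27 + 106·13973·188 + 13·30301·76 = 313956680.
313956680 mod 2696789 = 1129156.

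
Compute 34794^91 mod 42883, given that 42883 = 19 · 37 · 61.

Mod 19: 34794 ≡ 5; by Fermat, exponent reduces to 91 mod 18 = 1; 5^1 ≡ 5 (mod 19).
Mod 37: 34794 ≡ 14; by Fermat, exponent reduces to 91 mod 36 = 19; 14^19 ≡ 23 (mod 37).
Mod 61: 34794 ≡ 24; by Fermat, exponent reduces to 91 mod 60 = 31; 24^31 ≡ 37 (mod 61).
Combine by CRT: x ≡ 5 (mod 19), x ≡ 23 (mod 37), x ≡ 37 (mod 61) ⇒ x ≡ 23888 (mod 42883).

23888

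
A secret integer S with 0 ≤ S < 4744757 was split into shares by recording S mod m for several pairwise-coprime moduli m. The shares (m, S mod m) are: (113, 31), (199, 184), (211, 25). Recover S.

4716086

The moduli are pairwise coprime; N = 113·199·211 = 4744757.
N/113 = 41989; 41989 ≡ 66 (mod 113); 66·12 ≡ 1, so inverse 12.
N/199 = 23843; 23843 ≡ 162 (mod 199); 162·43 ≡ 1, so inverse 43.
N/211 = 22487; 22487 ≡ 121 (mod 211); 121·143 ≡ 1, so inverse 143.
S ≡ 31·41989·12 + 184·23843·43 + 25·22487·143 = 284656749.
284656749 mod 4744757 = 4716086.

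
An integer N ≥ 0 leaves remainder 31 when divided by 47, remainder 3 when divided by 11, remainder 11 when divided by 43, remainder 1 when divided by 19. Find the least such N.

371660

The moduli are pairwise coprime; M = 47·11·43·19 = 422389.
M/47 = 8987; 8987 ≡ 10 (mod 47); 10·33 ≡ 1, so inverse 33.
M/11 = 38399; 38399 ≡ 9 (mod 11); 9·5 ≡ 1, so inverse 5.
M/43 = 9823; 9823 ≡ 19 (mod 43); 19·34 ≡ 1, so inverse 34.
M/19 = 22231; 22231 ≡ 1 (mod 19), inverse 1.
N ≡ 31·8987·33 + 3·38399·5 + 11·9823·34 + 1·22231·1 = 13465719.
13465719 mod 422389 = 371660.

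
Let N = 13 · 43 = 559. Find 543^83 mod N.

524

Mod 13: 543 ≡ 10; by Fermat, exponent reduces to 83 mod 12 = 11; 10^11 ≡ 4 (mod 13).
Mod 43: 543 ≡ 27; by Fermat, exponent reduces to 83 mod 42 = 41; 27^41 ≡ 8 (mod 43).
Combine by CRT: x ≡ 4 (mod 13), x ≡ 8 (mod 43) ⇒ x ≡ 524 (mod 559).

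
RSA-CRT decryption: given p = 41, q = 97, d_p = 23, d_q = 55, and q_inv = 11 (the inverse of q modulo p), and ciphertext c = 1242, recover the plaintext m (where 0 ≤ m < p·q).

m₁ = c^(d_p) mod p: c ≡ 12 (mod 41), and 12^23 mod 41 = 35.
m₂ = c^(d_q) mod q: c ≡ 78 (mod 97), and 78^55 mod 97 = 55.
h = q_inv·(m₁ − m₂) mod p = 11·(35 − 55) mod 41 = 26.
m = m₂ + h·q = 55 + 26·97 = 2577.

2577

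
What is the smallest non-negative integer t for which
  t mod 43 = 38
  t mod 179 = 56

3994

From t ≡ 38 (mod 43) write t = 38 + 43s. Substituting into t ≡ 56 (mod 179) gives 43s ≡ 18 (mod 179), and since 43⁻¹ ≡ 25 (mod 179), s ≡ 92. Hence t ≡ 38 + 43·92 = 3994 (mod 7697).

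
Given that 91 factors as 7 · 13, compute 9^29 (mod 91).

Mod 7: 9 ≡ 2; by Fermat, exponent reduces to 29 mod 6 = 5; 2^5 ≡ 4 (mod 7).
Mod 13: 9 ≡ 9; by Fermat, exponent reduces to 29 mod 12 = 5; 9^5 ≡ 3 (mod 13).
Combine by CRT: x ≡ 4 (mod 7), x ≡ 3 (mod 13) ⇒ x ≡ 81 (mod 91).

81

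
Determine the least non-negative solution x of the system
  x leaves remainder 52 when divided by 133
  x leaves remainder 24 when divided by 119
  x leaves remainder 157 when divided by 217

gcd(133, 119) = 7 and 7 | (24 − 52), so the pair is consistent; merging gives x ≡ 2047 (mod 2261), where 2261 = lcm(133, 119).
gcd(2261, 217) = 7 and 7 | (157 − 2047), so the pair is consistent; merging gives x ≡ 35962 (mod 70091), where 70091 = lcm(2261, 217).
The solution is unique modulo lcm(133, 119, 217) = 70091.

35962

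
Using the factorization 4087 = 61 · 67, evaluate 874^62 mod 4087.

1498

Mod 61: 874 ≡ 20; by Fermat, exponent reduces to 62 mod 60 = 2; 20^2 ≡ 34 (mod 61).
Mod 67: 874 ≡ 3; 3^62 ≡ 24 (mod 67).
Combine by CRT: x ≡ 34 (mod 61), x ≡ 24 (mod 67) ⇒ x ≡ 1498 (mod 4087).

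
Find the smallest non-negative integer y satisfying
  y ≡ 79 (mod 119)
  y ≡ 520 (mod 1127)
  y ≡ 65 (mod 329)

142522

Combine the congruences pairwise.
gcd(119, 1127) = 7 and 7 | (520 − 79), so the pair is consistent; merging gives y ≡ 8409 (mod 19159), where 19159 = lcm(119, 1127).
gcd(19159, 329) = 7 and 7 | (65 − 8409), so the pair is consistent; merging gives y ≡ 142522 (mod 900473), where 900473 = lcm(19159, 329).
The solution is unique modulo lcm(119, 1127, 329) = 900473.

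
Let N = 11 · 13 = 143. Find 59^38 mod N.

75

Mod 11: 59 ≡ 4; by Fermat, exponent reduces to 38 mod 10 = 8; 4^8 ≡ 9 (mod 11).
Mod 13: 59 ≡ 7; by Fermat, exponent reduces to 38 mod 12 = 2; 7^2 ≡ 10 (mod 13).
Combine by CRT: x ≡ 9 (mod 11), x ≡ 10 (mod 13) ⇒ x ≡ 75 (mod 143).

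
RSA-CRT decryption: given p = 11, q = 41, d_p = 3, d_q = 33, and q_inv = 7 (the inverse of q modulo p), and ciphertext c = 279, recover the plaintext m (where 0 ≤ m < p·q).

m₁ = c^(d_p) mod p: c ≡ 4 (mod 11), and 4^3 mod 11 = 9.
m₂ = c^(d_q) mod q: c ≡ 33 (mod 41), and 33^33 mod 41 = 20.
h = q_inv·(m₁ − m₂) mod p = 7·(9 − 20) mod 11 = 0.
m = m₂ + h·q = 20 + 0·41 = 20.

20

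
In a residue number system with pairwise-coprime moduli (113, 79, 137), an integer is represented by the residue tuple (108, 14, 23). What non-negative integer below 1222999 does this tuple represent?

From x ≡ 108 (mod 113) write x = 108 + 113t. Substituting into x ≡ 14 (mod 79) gives 113t ≡ 64 (mod 79), and since 34⁻¹ ≡ 7 (mod 79), t ≡ 53. Hence x ≡ 108 + 113·53 = 6097 (mod 8927).
From x ≡ 6097 (mod 8927) write x = 6097 + 8927t. Substituting into x ≡ 23 (mod 137) gives 8927t ≡ 91 (mod 137), and since 22⁻¹ ≡ 81 (mod 137), t ≡ 110. Hence x ≡ 6097 + 8927·110 = 988067 (mod 1222999).

988067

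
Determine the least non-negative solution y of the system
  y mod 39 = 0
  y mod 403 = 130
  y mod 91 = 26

936

gcd(39, 403) = 13 and 13 | (130 − 0), so the pair is consistent; merging gives y ≡ 936 (mod 1209), where 1209 = lcm(39, 403).
gcd(1209, 91) = 13 and 13 | (26 − 936), so the pair is consistent; merging gives y ≡ 936 (mod 8463), where 8463 = lcm(1209, 91).
The solution is unique modulo lcm(39, 403, 91) = 8463.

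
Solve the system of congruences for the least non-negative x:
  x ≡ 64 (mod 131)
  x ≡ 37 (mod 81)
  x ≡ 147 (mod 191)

Combine the congruences pairwise.
From x ≡ 64 (mod 131) write x = 64 + 131t. Substituting into x ≡ 37 (mod 81) gives 131t ≡ 54 (mod 81), and since 50⁻¹ ≡ 47 (mod 81), t ≡ 27. Hence x ≡ 64 + 131·27 = 3601 (mod 10611).
From x ≡ 3601 (mod 10611) write x = 3601 + 10611t. Substituting into x ≡ 147 (mod 191) gives 10611t ≡ 175 (mod 191), and since 106⁻¹ ≡ 182 (mod 191), t ≡ 144. Hence x ≡ 3601 + 10611·144 = 1531585 (mod 2026701).

1531585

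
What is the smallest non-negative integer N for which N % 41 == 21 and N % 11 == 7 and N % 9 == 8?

62

Combine the congruences pairwise.
From N ≡ 21 (mod 41) write N = 21 + 41t. Substituting into N ≡ 7 (mod 11) gives 41t ≡ 8 (mod 11), and since 8⁻¹ ≡ 7 (mod 11), t ≡ 1. Hence N ≡ 21 + 41·1 = 62 (mod 451).
From N ≡ 62 (mod 451) write N = 62 + 451t. Substituting into N ≡ 8 (mod 9) gives 451t ≡ 0 (mod 9), and since 1⁻¹ ≡ 1 (mod 9), t ≡ 0. Hence N ≡ 62 + 451·0 = 62 (mod 4059).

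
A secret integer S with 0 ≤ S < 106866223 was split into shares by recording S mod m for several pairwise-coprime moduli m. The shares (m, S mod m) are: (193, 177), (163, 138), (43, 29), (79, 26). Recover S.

The moduli are pairwise coprime; N = 193·163·43·79 = 106866223.
N/193 = 553711; 553711 ≡ 187 (mod 193); 187·32 ≡ 1, so inverse 32.
N/163 = 655621; 655621 ≡ 35 (mod 163); 35·14 ≡ 1, so inverse 14.
N/43 = 2485261; 2485261 ≡ 33 (mod 43); 33·30 ≡ 1, so inverse 30.
N/79 = 1352737; 1352737 ≡ 20 (mod 79); 20·4 ≡ 1, so inverse 4.
S ≡ 177·553711·32 + 138·655621·14 + 29·2485261·30 + 26·1352737·4 = 6705740594.
6705740594 mod 106866223 = 80034768.

80034768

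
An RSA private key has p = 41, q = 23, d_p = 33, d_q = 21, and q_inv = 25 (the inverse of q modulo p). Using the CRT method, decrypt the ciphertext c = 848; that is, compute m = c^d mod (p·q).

m₁ = c^(d_p) mod p: c ≡ 28 (mod 41), and 28^33 mod 41 = 11.
m₂ = c^(d_q) mod q: c ≡ 20 (mod 23), and 20^21 mod 23 = 15.
h = q_inv·(m₁ − m₂) mod p = 25·(11 − 15) mod 41 = 23.
m = m₂ + h·q = 15 + 23·23 = 544.

544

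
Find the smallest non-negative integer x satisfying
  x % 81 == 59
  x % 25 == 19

869

Combine the congruences pairwise.
From x ≡ 59 (mod 81) write x = 59 + 81t. Substituting into x ≡ 19 (mod 25) gives 81t ≡ 10 (mod 25), and since 6⁻¹ ≡ 21 (mod 25), t ≡ 10. Hence x ≡ 59 + 81·10 = 869 (mod 2025).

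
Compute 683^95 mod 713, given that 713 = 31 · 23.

Mod 31: 683 ≡ 1; by Fermat, exponent reduces to 95 mod 30 = 5; 1^5 ≡ 1 (mod 31).
Mod 23: 683 ≡ 16; by Fermat, exponent reduces to 95 mod 22 = 7; 16^7 ≡ 18 (mod 23).
Combine by CRT: x ≡ 1 (mod 31), x ≡ 18 (mod 23) ⇒ x ≡ 156 (mod 713).

156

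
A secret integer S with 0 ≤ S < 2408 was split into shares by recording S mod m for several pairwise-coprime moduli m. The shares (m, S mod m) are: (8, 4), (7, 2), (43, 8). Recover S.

1556

The moduli are pairwise coprime; N = 8·7·43 = 2408.
N/8 = 301; 301 ≡ 5 (mod 8); 5·5 ≡ 1, so inverse 5.
N/7 = 344; 344 ≡ 1 (mod 7), inverse 1.
N/43 = 56; 56 ≡ 13 (mod 43); 13·10 ≡ 1, so inverse 10.
S ≡ 4·301·5 + 2·344·1 + 8·56·10 = 11188.
11188 mod 2408 = 1556.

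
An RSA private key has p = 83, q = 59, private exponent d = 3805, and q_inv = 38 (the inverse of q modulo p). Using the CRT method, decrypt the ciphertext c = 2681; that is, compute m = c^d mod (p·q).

d_p = d mod (p−1) = 3805 mod 82 = 33; d_q = d mod (q−1) = 35.
m₁ = c^(d_p) mod p: c ≡ 25 (mod 83), and 25^33 mod 83 = 23.
m₂ = c^(d_q) mod q: c ≡ 26 (mod 59), and 26^35 mod 59 = 36.
h = q_inv·(m₁ − m₂) mod p = 38·(23 − 36) mod 83 = 4.
m = m₂ + h·q = 36 + 4·59 = 272.

272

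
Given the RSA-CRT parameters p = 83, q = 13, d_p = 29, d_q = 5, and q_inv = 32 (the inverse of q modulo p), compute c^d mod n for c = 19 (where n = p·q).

470

m₁ = c^(d_p) mod p: c ≡ 19 (mod 83), and 19^29 mod 83 = 55.
m₂ = c^(d_q) mod q: c ≡ 6 (mod 13), and 6^5 mod 13 = 2.
h = q_inv·(m₁ − m₂) mod p = 32·(55 − 2) mod 83 = 36.
m = m₂ + h·q = 2 + 36·13 = 470.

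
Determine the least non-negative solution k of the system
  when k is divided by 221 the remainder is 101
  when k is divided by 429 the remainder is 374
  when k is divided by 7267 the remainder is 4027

2583812

gcd(221, 429) = 13 and 13 | (374 − 101), so the pair is consistent; merging gives k ≡ 2090 (mod 7293), where 7293 = lcm(221, 429).
gcd(7293, 7267) = 13 and 13 | (4027 − 2090), so the pair is consistent; merging gives k ≡ 2583812 (mod 4076787), where 4076787 = lcm(7293, 7267).
The solution is unique modulo lcm(221, 429, 7267) = 4076787.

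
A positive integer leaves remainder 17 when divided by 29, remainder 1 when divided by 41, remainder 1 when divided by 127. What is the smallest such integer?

From n ≡ 17 (mod 29) write n = 17 + 29t. Substituting into n ≡ 1 (mod 41) gives 29t ≡ 25 (mod 41), and since 29⁻¹ ≡ 17 (mod 41), t ≡ 15. Hence n ≡ 17 + 29·15 = 452 (mod 1189).
From n ≡ 452 (mod 1189) write n = 452 + 1189t. Substituting into n ≡ 1 (mod 127) gives 1189t ≡ 57 (mod 127), and since 46⁻¹ ≡ 58 (mod 127), t ≡ 4. Hence n ≡ 452 + 1189·4 = 5208 (mod 151003).

5208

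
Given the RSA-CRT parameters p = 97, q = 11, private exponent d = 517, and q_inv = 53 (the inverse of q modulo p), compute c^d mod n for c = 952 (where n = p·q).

d_p = d mod (p−1) = 517 mod 96 = 37; d_q = d mod (q−1) = 7.
m₁ = c^(d_p) mod p: c ≡ 79 (mod 97), and 79^37 mod 97 = 89.
m₂ = c^(d_q) mod q: c ≡ 6 (mod 11), and 6^7 mod 11 = 8.
h = q_inv·(m₁ − m₂) mod p = 53·(89 − 8) mod 97 = 25.
m = m₂ + h·q = 8 + 25·11 = 283.

283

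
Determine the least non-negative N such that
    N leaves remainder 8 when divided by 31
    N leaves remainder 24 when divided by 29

From N ≡ 8 (mod 31) write N = 8 + 31t. Substituting into N ≡ 24 (mod 29) gives 31t ≡ 16 (mod 29), and since 2⁻¹ ≡ 15 (mod 29), t ≡ 8. Hence N ≡ 8 + 31·8 = 256 (mod 899).

256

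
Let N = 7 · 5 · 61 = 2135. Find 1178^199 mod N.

Mod 7: 1178 ≡ 2; by Fermat, exponent reduces to 199 mod 6 = 1; 2^1 ≡ 2 (mod 7).
Mod 5: 1178 ≡ 3; by Fermat, exponent reduces to 199 mod 4 = 3; 3^3 ≡ 2 (mod 5).
Mod 61: 1178 ≡ 19; by Fermat, exponent reduces to 199 mod 60 = 19; 19^19 ≡ 36 (mod 61).
Combine by CRT: x ≡ 2 (mod 7), x ≡ 2 (mod 5), x ≡ 36 (mod 61) ⇒ x ≡ 1927 (mod 2135).

1927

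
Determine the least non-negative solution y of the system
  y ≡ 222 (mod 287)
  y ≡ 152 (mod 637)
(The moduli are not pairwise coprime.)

gcd(287, 637) = 7 and 7 | (152 − 222), so the pair is consistent; merging gives y ≡ 21173 (mod 26117), where 26117 = lcm(287, 637).
The solution is unique modulo lcm(287, 637) = 26117.

21173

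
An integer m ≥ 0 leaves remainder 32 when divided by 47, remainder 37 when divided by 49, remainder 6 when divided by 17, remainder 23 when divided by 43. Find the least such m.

From m ≡ 32 (mod 47) write m = 32 + 47t. Substituting into m ≡ 37 (mod 49) gives 47t ≡ 5 (mod 49), and since 47⁻¹ ≡ 24 (mod 49), t ≡ 22. Hence m ≡ 32 + 47·22 = 1066 (mod 2303).
From m ≡ 1066 (mod 2303) write m = 1066 + 2303t. Substituting into m ≡ 6 (mod 17) gives 2303t ≡ 11 (mod 17), and since 8⁻¹ ≡ 15 (mod 17), t ≡ 12. Hence m ≡ 1066 + 2303·12 = 28702 (mod 39151).
From m ≡ 28702 (mod 39151) write m = 28702 + 39151t. Substituting into m ≡ 23 (mod 43) gives 39151t ≡ 2 (mod 43), and since 21⁻¹ ≡ 41 (mod 43), t ≡ 39. Hence m ≡ 28702 + 39151·39 = 1555591 (mod 1683493).

1555591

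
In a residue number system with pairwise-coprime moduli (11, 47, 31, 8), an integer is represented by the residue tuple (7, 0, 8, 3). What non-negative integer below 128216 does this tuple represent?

From x ≡ 7 (mod 11) write x = 7 + 11t. Substituting into x ≡ 0 (mod 47) gives 11t ≡ 40 (mod 47), and since 11⁻¹ ≡ 30 (mod 47), t ≡ 25. Hence x ≡ 7 + 11·25 = 282 (mod 517).
From x ≡ 282 (mod 517) write x = 282 + 517t. Substituting into x ≡ 8 (mod 31) gives 517t ≡ 5 (mod 31), and since 21⁻¹ ≡ 3 (mod 31), t ≡ 15. Hence x ≡ 282 + 517·15 = 8037 (mod 16027).
From x ≡ 8037 (mod 16027) write x = 8037 + 16027t. Substituting into x ≡ 3 (mod 8) gives 16027t ≡ 6 (mod 8), and since 3⁻¹ ≡ 3 (mod 8), t ≡ 2. Hence x ≡ 8037 + 16027·2 = 40091 (mod 128216).

40091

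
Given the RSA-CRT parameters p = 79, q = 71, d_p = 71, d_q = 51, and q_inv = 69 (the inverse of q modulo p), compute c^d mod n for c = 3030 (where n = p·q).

1097

m₁ = c^(d_p) mod p: c ≡ 28 (mod 79), and 28^71 mod 79 = 70.
m₂ = c^(d_q) mod q: c ≡ 48 (mod 71), and 48^51 mod 71 = 32.
h = q_inv·(m₁ − m₂) mod p = 69·(70 − 32) mod 79 = 15.
m = m₂ + h·q = 32 + 15·71 = 1097.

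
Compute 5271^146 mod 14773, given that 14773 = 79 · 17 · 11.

13176

Mod 79: 5271 ≡ 57; by Fermat, exponent reduces to 146 mod 78 = 68; 57^68 ≡ 62 (mod 79).
Mod 17: 5271 ≡ 1; by Fermat, exponent reduces to 146 mod 16 = 2; 1^2 ≡ 1 (mod 17).
Mod 11: 5271 ≡ 2; by Fermat, exponent reduces to 146 mod 10 = 6; 2^6 ≡ 9 (mod 11).
Combine by CRT: x ≡ 62 (mod 79), x ≡ 1 (mod 17), x ≡ 9 (mod 11) ⇒ x ≡ 13176 (mod 14773).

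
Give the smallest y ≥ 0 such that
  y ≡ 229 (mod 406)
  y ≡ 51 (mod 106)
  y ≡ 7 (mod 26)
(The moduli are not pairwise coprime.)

Combine the congruences pairwise.
gcd(406, 106) = 2 and 2 | (51 − 229), so the pair is consistent; merging gives y ≡ 1853 (mod 21518), where 21518 = lcm(406, 106).
gcd(21518, 26) = 2 and 2 | (7 − 1853), so the pair is consistent; merging gives y ≡ 1853 (mod 279734), where 279734 = lcm(21518, 26).
The solution is unique modulo lcm(406, 106, 26) = 279734.

1853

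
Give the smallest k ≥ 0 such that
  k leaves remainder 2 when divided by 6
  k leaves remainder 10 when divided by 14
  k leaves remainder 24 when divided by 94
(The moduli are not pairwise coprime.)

1340

Combine the congruences pairwise.
gcd(6, 14) = 2 and 2 | (10 − 2), so the pair is consistent; merging gives k ≡ 38 (mod 42), where 42 = lcm(6, 14).
gcd(42, 94) = 2 and 2 | (24 − 38), so the pair is consistent; merging gives k ≡ 1340 (mod 1974), where 1974 = lcm(42, 94).
The solution is unique modulo lcm(6, 14, 94) = 1974.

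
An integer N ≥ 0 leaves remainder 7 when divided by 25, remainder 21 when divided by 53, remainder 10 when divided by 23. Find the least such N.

From N ≡ 7 (mod 25) write N = 7 + 25t. Substituting into N ≡ 21 (mod 53) gives 25t ≡ 14 (mod 53), and since 25⁻¹ ≡ 17 (mod 53), t ≡ 26. Hence N ≡ 7 + 25·26 = 657 (mod 1325).
From N ≡ 657 (mod 1325) write N = 657 + 1325t. Substituting into N ≡ 10 (mod 23) gives 1325t ≡ 20 (mod 23), and since 14⁻¹ ≡ 5 (mod 23), t ≡ 8. Hence N ≡ 657 + 1325·8 = 11257 (mod 30475).

11257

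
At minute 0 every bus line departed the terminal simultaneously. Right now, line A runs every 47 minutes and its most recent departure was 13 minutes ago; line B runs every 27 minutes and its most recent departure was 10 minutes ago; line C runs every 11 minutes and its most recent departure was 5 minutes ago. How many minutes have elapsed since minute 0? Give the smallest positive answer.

577

From t ≡ 13 (mod 47) write t = 13 + 47s. Substituting into t ≡ 10 (mod 27) gives 47s ≡ 24 (mod 27), and since 20⁻¹ ≡ 23 (mod 27), s ≡ 12. Hence t ≡ 13 + 47·12 = 577 (mod 1269).
From t ≡ 577 (mod 1269) write t = 577 + 1269s. Substituting into t ≡ 5 (mod 11) gives 1269s ≡ 0 (mod 11), and since 4⁻¹ ≡ 3 (mod 11), s ≡ 0. Hence t ≡ 577 + 1269·0 = 577 (mod 13959).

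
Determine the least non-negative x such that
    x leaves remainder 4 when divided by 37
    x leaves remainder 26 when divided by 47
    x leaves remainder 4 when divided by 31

18356

The moduli are pairwise coprime; N = 37·47·31 = 53909.
N/37 = 1457; 1457 ≡ 14 (mod 37); 14·8 ≡ 1, so inverse 8.
N/47 = 1147; 1147 ≡ 19 (mod 47); 19·5 ≡ 1, so inverse 5.
N/31 = 1739; 1739 ≡ 3 (mod 31); 3·21 ≡ 1, so inverse 21.
x ≡ 4·1457·8 + 26·1147·5 + 4·1739·21 = 341810.
341810 mod 53909 = 18356.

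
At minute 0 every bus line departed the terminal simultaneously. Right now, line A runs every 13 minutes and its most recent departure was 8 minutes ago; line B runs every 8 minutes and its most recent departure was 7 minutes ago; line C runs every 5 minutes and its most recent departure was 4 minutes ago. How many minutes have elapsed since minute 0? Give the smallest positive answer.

359

The moduli are pairwise coprime; N = 13·8·5 = 520.
N/13 = 40; 40 ≡ 1 (mod 13), inverse 1.
N/8 = 65; 65 ≡ 1 (mod 8), inverse 1.
N/5 = 104; 104 ≡ 4 (mod 5); 4·4 ≡ 1, so inverse 4.
t ≡ 8·40·1 + 7·65·1 + 4·104·4 = 2439.
2439 mod 520 = 359.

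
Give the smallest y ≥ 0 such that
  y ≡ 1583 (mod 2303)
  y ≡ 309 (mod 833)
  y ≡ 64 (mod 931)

231883

gcd(2303, 833) = 49 and 49 | (309 − 1583), so the pair is consistent; merging gives y ≡ 36128 (mod 39151), where 39151 = lcm(2303, 833).
gcd(39151, 931) = 49 and 49 | (64 − 36128), so the pair is consistent; merging gives y ≡ 231883 (mod 743869), where 743869 = lcm(39151, 931).
The solution is unique modulo lcm(2303, 833, 931) = 743869.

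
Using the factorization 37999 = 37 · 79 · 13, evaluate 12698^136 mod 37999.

Mod 37: 12698 ≡ 7; by Fermat, exponent reduces to 136 mod 36 = 28; 7^28 ≡ 7 (mod 37).
Mod 79: 12698 ≡ 58; by Fermat, exponent reduces to 136 mod 78 = 58; 58^58 ≡ 8 (mod 79).
Mod 13: 12698 ≡ 10; by Fermat, exponent reduces to 136 mod 12 = 4; 10^4 ≡ 3 (mod 13).
Combine by CRT: x ≡ 7 (mod 37), x ≡ 8 (mod 79), x ≡ 3 (mod 13) ⇒ x ≡ 22207 (mod 37999).

22207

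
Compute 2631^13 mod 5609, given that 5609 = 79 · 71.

2078

Mod 79: 2631 ≡ 24; 24^13 ≡ 24 (mod 79).
Mod 71: 2631 ≡ 4; 4^13 ≡ 19 (mod 71).
Combine by CRT: x ≡ 24 (mod 79), x ≡ 19 (mod 71) ⇒ x ≡ 2078 (mod 5609).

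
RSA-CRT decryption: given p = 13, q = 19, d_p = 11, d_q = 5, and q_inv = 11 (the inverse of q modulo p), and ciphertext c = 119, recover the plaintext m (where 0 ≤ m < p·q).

85

m₁ = c^(d_p) mod p: c ≡ 2 (mod 13), and 2^11 mod 13 = 7.
m₂ = c^(d_q) mod q: c ≡ 5 (mod 19), and 5^5 mod 19 = 9.
h = q_inv·(m₁ − m₂) mod p = 11·(7 − 9) mod 13 = 4.
m = m₂ + h·q = 9 + 4·19 = 85.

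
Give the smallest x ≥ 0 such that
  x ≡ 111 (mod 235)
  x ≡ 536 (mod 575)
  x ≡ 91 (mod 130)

209261

gcd(235, 575) = 5 and 5 | (536 − 111), so the pair is consistent; merging gives x ≡ 20086 (mod 27025), where 27025 = lcm(235, 575).
gcd(27025, 130) = 5 and 5 | (91 − 20086), so the pair is consistent; merging gives x ≡ 209261 (mod 702650), where 702650 = lcm(27025, 130).
The solution is unique modulo lcm(235, 575, 130) = 702650.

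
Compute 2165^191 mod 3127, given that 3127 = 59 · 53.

2542

Mod 59: 2165 ≡ 41; by Fermat, exponent reduces to 191 mod 58 = 17; 41^17 ≡ 5 (mod 59).
Mod 53: 2165 ≡ 45; by Fermat, exponent reduces to 191 mod 52 = 35; 45^35 ≡ 51 (mod 53).
Combine by CRT: x ≡ 5 (mod 59), x ≡ 51 (mod 53) ⇒ x ≡ 2542 (mod 3127).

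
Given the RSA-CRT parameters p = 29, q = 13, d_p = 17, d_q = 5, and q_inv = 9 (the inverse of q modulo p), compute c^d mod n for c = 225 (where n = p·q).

179

m₁ = c^(d_p) mod p: c ≡ 22 (mod 29), and 22^17 mod 29 = 5.
m₂ = c^(d_q) mod q: c ≡ 4 (mod 13), and 4^5 mod 13 = 10.
h = q_inv·(m₁ − m₂) mod p = 9·(5 − 10) mod 29 = 13.
m = m₂ + h·q = 10 + 13·13 = 179.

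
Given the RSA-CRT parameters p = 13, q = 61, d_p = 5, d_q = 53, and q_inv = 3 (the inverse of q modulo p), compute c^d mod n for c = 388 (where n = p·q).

m₁ = c^(d_p) mod p: c ≡ 11 (mod 13), and 11^5 mod 13 = 7.
m₂ = c^(d_q) mod q: c ≡ 22 (mod 61), and 22^53 mod 61 = 12.
h = q_inv·(m₁ − m₂) mod p = 3·(7 − 12) mod 13 = 11.
m = m₂ + h·q = 12 + 11·61 = 683.

683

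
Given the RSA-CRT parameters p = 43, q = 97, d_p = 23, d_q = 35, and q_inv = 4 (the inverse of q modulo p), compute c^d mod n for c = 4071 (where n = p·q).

m₁ = c^(d_p) mod p: c ≡ 29 (mod 43), and 29^23 mod 43 = 19.
m₂ = c^(d_q) mod q: c ≡ 94 (mod 97), and 94^35 mod 97 = 25.
h = q_inv·(m₁ − m₂) mod p = 4·(19 − 25) mod 43 = 19.
m = m₂ + h·q = 25 + 19·97 = 1868.

1868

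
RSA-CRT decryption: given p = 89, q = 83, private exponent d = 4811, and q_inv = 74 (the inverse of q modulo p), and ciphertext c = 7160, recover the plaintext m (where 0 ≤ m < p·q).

d_p = d mod (p−1) = 4811 mod 88 = 59; d_q = d mod (q−1) = 55.
m₁ = c^(d_p) mod p: c ≡ 40 (mod 89), and 40^59 mod 89 = 42.
m₂ = c^(d_q) mod q: c ≡ 22 (mod 83), and 22^55 mod 83 = 18.
h = q_inv·(m₁ − m₂) mod p = 74·(42 − 18) mod 89 = 85.
m = m₂ + h·q = 18 + 85·83 = 7073.

7073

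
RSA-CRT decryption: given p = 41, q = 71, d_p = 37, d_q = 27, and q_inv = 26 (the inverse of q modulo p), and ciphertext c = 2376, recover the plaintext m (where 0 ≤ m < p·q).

m₁ = c^(d_p) mod p: c ≡ 39 (mod 41), and 39^37 mod 41 = 5.
m₂ = c^(d_q) mod q: c ≡ 33 (mod 71), and 33^27 mod 71 = 61.
h = q_inv·(m₁ − m₂) mod p = 26·(5 − 61) mod 41 = 20.
m = m₂ + h·q = 61 + 20·71 = 1481.

1481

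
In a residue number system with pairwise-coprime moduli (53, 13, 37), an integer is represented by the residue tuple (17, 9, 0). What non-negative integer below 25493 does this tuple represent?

The moduli are pairwise coprime; N = 53·13·37 = 25493.
N/53 = 481; 481 ≡ 4 (mod 53); 4·40 ≡ 1, so inverse 40.
N/13 = 1961; 1961 ≡ 11 (mod 13); 11·6 ≡ 1, so inverse 6.
N/37 = 689; 689 ≡ 23 (mod 37); 23·29 ≡ 1, so inverse 29.
x ≡ 17·481·40 + 9·1961·6 + 0·689·29 = 432974.
432974 mod 25493 = 25086.

25086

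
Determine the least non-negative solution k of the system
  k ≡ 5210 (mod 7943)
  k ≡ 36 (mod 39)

21096

gcd(7943, 39) = 13 and 13 | (36 − 5210), so the pair is consistent; merging gives k ≡ 21096 (mod 23829), where 23829 = lcm(7943, 39).
The solution is unique modulo lcm(7943, 39) = 23829.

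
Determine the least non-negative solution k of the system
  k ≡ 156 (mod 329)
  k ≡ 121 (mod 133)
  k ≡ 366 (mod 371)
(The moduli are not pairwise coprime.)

15948

gcd(329, 133) = 7 and 7 | (121 − 156), so the pair is consistent; merging gives k ≡ 3446 (mod 6251), where 6251 = lcm(329, 133).
gcd(6251, 371) = 7 and 7 | (366 − 3446), so the pair is consistent; merging gives k ≡ 15948 (mod 331303), where 331303 = lcm(6251, 371).
The solution is unique modulo lcm(329, 133, 371) = 331303.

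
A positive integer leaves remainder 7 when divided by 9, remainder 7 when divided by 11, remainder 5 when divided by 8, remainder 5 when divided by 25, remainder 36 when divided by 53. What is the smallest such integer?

772405

The moduli are pairwise coprime; M = 9·11·8·25·53 = 1049400.
M/9 = 116600; 116600 ≡ 5 (mod 9); 5·2 ≡ 1, so inverse 2.
M/11 = 95400; 95400 ≡ 8 (mod 11); 8·7 ≡ 1, so inverse 7.
M/8 = 131175; 131175 ≡ 7 (mod 8); 7·7 ≡ 1, so inverse 7.
M/25 = 41976; 41976 ≡ 1 (mod 25), inverse 1.
M/53 = 19800; 19800 ≡ 31 (mod 53); 31·12 ≡ 1, so inverse 12.
n ≡ 7·116600·2 + 7·95400·7 + 5·131175·7 + 5·41976·1 + 36·19800·12 = 19661605.
19661605 mod 1049400 = 772405.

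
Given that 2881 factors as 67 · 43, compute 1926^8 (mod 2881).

Mod 67: 1926 ≡ 50; 50^8 ≡ 47 (mod 67).
Mod 43: 1926 ≡ 34; 34^8 ≡ 23 (mod 43).
Combine by CRT: x ≡ 47 (mod 67), x ≡ 23 (mod 43) ⇒ x ≡ 2861 (mod 2881).

2861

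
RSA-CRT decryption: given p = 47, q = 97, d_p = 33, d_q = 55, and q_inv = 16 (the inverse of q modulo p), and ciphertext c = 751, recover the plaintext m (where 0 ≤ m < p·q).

m₁ = c^(d_p) mod p: c ≡ 46 (mod 47), and 46^33 mod 47 = 46.
m₂ = c^(d_q) mod q: c ≡ 72 (mod 97), and 72^55 mod 97 = 49.
h = q_inv·(m₁ − m₂) mod p = 16·(46 − 49) mod 47 = 46.
m = m₂ + h·q = 49 + 46·97 = 4511.

4511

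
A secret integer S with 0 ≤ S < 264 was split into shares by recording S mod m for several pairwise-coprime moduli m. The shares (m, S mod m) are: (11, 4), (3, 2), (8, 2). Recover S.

The moduli are pairwise coprime; N = 11·3·8 = 264.
N/11 = 24; 24 ≡ 2 (mod 11); 2·6 ≡ 1, so inverse 6.
N/3 = 88; 88 ≡ 1 (mod 3), inverse 1.
N/8 = 33; 33 ≡ 1 (mod 8), inverse 1.
S ≡ 4·24·6 + 2·88·1 + 2·33·1 = 818.
818 mod 264 = 26.

26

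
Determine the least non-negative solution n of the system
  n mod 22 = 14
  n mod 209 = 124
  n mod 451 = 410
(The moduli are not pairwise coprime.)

Combine the congruences pairwise.
gcd(22, 209) = 11 and 11 | (124 − 14), so the pair is consistent; merging gives n ≡ 124 (mod 418), where 418 = lcm(22, 209).
gcd(418, 451) = 11 and 11 | (410 − 124), so the pair is consistent; merging gives n ≡ 2214 (mod 17138), where 17138 = lcm(418, 451).
The solution is unique modulo lcm(22, 209, 451) = 17138.

2214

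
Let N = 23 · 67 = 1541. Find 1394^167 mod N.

839

Mod 23: 1394 ≡ 14; by Fermat, exponent reduces to 167 mod 22 = 13; 14^13 ≡ 11 (mod 23).
Mod 67: 1394 ≡ 54; by Fermat, exponent reduces to 167 mod 66 = 35; 54^35 ≡ 35 (mod 67).
Combine by CRT: x ≡ 11 (mod 23), x ≡ 35 (mod 67) ⇒ x ≡ 839 (mod 1541).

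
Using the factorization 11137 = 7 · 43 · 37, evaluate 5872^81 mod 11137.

8770

Mod 7: 5872 ≡ 6; by Fermat, exponent reduces to 81 mod 6 = 3; 6^3 ≡ 6 (mod 7).
Mod 43: 5872 ≡ 24; by Fermat, exponent reduces to 81 mod 42 = 39; 24^39 ≡ 41 (mod 43).
Mod 37: 5872 ≡ 26; by Fermat, exponent reduces to 81 mod 36 = 9; 26^9 ≡ 1 (mod 37).
Combine by CRT: x ≡ 6 (mod 7), x ≡ 41 (mod 43), x ≡ 1 (mod 37) ⇒ x ≡ 8770 (mod 11137).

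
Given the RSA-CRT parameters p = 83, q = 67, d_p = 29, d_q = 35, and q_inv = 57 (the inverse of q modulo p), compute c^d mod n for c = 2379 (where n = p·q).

921

m₁ = c^(d_p) mod p: c ≡ 55 (mod 83), and 55^29 mod 83 = 8.
m₂ = c^(d_q) mod q: c ≡ 34 (mod 67), and 34^35 mod 67 = 50.
h = q_inv·(m₁ − m₂) mod p = 57·(8 − 50) mod 83 = 13.
m = m₂ + h·q = 50 + 13·67 = 921.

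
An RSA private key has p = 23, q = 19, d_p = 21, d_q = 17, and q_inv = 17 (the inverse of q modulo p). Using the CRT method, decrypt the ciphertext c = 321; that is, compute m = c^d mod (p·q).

m₁ = c^(d_p) mod p: c ≡ 22 (mod 23), and 22^21 mod 23 = 22.
m₂ = c^(d_q) mod q: c ≡ 17 (mod 19), and 17^17 mod 19 = 9.
h = q_inv·(m₁ − m₂) mod p = 17·(22 − 9) mod 23 = 14.
m = m₂ + h·q = 9 + 14·19 = 275.

275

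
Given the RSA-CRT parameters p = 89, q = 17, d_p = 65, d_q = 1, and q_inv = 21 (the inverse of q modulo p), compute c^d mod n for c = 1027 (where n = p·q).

92

m₁ = c^(d_p) mod p: c ≡ 48 (mod 89), and 48^65 mod 89 = 3.
m₂ = c^(d_q) mod q: c ≡ 7 (mod 17), and 7^1 mod 17 = 7.
h = q_inv·(m₁ − m₂) mod p = 21·(3 − 7) mod 89 = 5.
m = m₂ + h·q = 7 + 5·17 = 92.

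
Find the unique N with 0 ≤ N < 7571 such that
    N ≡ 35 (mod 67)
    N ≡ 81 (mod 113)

7539

From N ≡ 35 (mod 67) write N = 35 + 67t. Substituting into N ≡ 81 (mod 113) gives 67t ≡ 46 (mod 113), and since 67⁻¹ ≡ 27 (mod 113), t ≡ 112. Hence N ≡ 35 + 67·112 = 7539 (mod 7571).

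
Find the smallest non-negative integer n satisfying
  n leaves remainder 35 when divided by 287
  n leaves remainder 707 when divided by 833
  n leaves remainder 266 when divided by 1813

498841

Combine the congruences pairwise.
gcd(287, 833) = 7 and 7 | (707 − 35), so the pair is consistent; merging gives n ≡ 20699 (mod 34153), where 34153 = lcm(287, 833).
gcd(34153, 1813) = 49 and 49 | (266 − 20699), so the pair is consistent; merging gives n ≡ 498841 (mod 1263661), where 1263661 = lcm(34153, 1813).
The solution is unique modulo lcm(287, 833, 1813) = 1263661.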